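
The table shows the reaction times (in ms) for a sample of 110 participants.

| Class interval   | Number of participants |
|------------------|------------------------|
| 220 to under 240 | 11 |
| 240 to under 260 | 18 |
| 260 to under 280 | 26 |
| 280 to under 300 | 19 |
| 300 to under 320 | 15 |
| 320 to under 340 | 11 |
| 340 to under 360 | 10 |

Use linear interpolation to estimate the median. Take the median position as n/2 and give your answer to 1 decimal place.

Cumulative frequencies: 11, 29, 55, 74, 89, 100, 110
n = 110; position = n/2 = 55.
This falls in the class 260 to under 280: L = 260, F = 29, f = 26, h = 20.
Median ≈ 260 + ((55 − 29) / 26) × 20 = 280.0000

280.0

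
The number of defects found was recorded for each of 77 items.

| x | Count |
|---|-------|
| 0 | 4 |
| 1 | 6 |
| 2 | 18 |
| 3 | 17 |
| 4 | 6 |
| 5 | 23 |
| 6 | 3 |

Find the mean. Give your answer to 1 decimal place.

Values: 0, 1, 2, 3, 4, 5, 6
Σfx = 4×0 + 6×1 + 18×2 + 17×3 + 6×4 + 23×5 + 3×6 = 250
n = Σf = 77
Mean = 250 / 77 = 3.2468

3.2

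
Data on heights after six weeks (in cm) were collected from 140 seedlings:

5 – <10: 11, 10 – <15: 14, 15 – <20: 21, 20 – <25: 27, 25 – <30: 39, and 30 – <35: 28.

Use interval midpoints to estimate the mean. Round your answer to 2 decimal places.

22.96

Midpoints: 7.5, 12.5, 17.5, 22.5, 27.5, 32.5
Σfm = 11×7.5 + 14×12.5 + 21×17.5 + 27×22.5 + 39×27.5 + 28×32.5 = 3215
n = Σf = 140
Mean = 3215 / 140 = 22.9643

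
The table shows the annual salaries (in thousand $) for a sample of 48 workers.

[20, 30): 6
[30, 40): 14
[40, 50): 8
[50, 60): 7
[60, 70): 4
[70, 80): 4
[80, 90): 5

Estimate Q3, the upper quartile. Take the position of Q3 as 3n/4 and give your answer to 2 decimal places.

62.50

Cumulative frequencies: 6, 20, 28, 35, 39, 43, 48
n = 48; position = 3n/4 = 36.
This falls in the class [60, 70): L = 60, F = 35, f = 4, h = 10.
Upper quartile ≈ 60 + ((36 − 35) / 4) × 10 = 62.5000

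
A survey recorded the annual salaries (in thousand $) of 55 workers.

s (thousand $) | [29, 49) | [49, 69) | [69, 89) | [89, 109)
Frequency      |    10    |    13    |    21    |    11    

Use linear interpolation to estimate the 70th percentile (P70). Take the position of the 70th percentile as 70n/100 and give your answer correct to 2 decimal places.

Cumulative frequencies: 10, 23, 44, 55
n = 55; position = 70n/100 = 38.5.
This falls in the class [69, 89): L = 69, F = 23, f = 21, h = 20.
70th percentile ≈ 69 + ((38.5 − 23) / 21) × 20 = 83.7619

83.76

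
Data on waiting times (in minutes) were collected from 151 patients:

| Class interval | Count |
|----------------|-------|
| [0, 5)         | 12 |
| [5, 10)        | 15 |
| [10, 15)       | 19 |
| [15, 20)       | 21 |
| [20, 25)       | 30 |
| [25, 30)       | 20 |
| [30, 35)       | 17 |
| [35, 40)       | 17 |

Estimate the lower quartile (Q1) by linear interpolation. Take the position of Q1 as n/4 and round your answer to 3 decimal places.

12.829

Cumulative frequencies: 12, 27, 46, 67, 97, 117, 134, 151
n = 151; position = n/4 = 37.75.
This falls in the class [10, 15): L = 10, F = 27, f = 19, h = 5.
Lower quartile ≈ 10 + ((37.75 − 27) / 19) × 5 = 12.8289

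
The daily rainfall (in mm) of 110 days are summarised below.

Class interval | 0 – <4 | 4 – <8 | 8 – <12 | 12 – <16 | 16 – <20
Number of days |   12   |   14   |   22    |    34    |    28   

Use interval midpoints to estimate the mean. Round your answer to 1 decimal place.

11.9

Midpoints: 2, 6, 10, 14, 18
Σfm = 12×2 + 14×6 + 22×10 + 34×14 + 28×18 = 1308
n = Σf = 110
Mean = 1308 / 110 = 11.8909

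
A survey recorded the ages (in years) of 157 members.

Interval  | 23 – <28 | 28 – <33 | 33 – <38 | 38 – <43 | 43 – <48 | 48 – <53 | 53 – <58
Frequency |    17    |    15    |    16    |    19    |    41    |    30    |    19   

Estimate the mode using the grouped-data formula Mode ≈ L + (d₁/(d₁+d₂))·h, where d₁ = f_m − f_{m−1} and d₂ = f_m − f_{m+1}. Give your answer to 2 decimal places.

46.33

Modal class: 43 – <48 (highest frequency 41).
d₁ = 41 − 19 = 22, d₂ = 41 − 30 = 11
Mode ≈ 43 + (22/(22+11)) × 5 = 43 + 3.3333 = 46.3333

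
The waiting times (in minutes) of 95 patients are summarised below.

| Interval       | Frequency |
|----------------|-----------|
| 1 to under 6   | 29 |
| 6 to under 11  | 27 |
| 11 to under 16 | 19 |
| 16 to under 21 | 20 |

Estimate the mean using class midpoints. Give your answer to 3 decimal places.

Midpoints: 3.5, 8.5, 13.5, 18.5
Σfm = 29×3.5 + 27×8.5 + 19×13.5 + 20×18.5 = 957.5
n = Σf = 95
Mean = 957.5 / 95 = 10.0789

10.079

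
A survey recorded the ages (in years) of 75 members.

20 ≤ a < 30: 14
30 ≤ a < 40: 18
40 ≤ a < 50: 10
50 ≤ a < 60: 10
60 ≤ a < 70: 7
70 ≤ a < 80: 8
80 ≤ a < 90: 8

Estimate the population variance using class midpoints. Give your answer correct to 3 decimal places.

Midpoints: 25, 35, 45, 55, 65, 75, 85
n = 75, Σfm = 3715, mean = 49.5333
Σfm² = 213675
Σf(m − x̄)² = Σfm² − (Σfm)²/n = 213675 − 3715²/75 = 29658.6667
Population variance = 29658.6667 / 75 = 395.4489

395.449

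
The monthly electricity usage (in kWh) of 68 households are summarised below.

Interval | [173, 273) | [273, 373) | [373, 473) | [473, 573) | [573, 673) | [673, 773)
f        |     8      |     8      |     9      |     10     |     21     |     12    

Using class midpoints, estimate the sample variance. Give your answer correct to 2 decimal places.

Midpoints: 223, 323, 423, 523, 623, 723
n = 68, Σfm = 35164, mean = 517.1176
Σfm² = 20001572
Σf(m − x̄)² = Σfm² − (Σfm)²/n = 20001572 − 35164²/68 = 1817647.0588
Sample variance = 1817647.0588 / 67 = 27129.0606

27129.06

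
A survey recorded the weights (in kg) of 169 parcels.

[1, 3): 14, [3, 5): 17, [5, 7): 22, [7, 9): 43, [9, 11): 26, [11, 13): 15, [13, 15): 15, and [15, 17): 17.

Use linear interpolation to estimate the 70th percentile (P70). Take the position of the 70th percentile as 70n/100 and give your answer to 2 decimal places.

10.72

Cumulative frequencies: 14, 31, 53, 96, 122, 137, 152, 169
n = 169; position = 70n/100 = 118.3.
This falls in the class [9, 11): L = 9, F = 96, f = 26, h = 2.
70th percentile ≈ 9 + ((118.3 − 96) / 26) × 2 = 10.7154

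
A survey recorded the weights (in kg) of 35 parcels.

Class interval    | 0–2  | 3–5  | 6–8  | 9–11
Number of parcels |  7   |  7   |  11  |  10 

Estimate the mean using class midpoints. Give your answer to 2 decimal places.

Midpoints: 1, 4, 7, 10
Σfm = 7×1 + 7×4 + 11×7 + 10×10 = 212
n = Σf = 35
Mean = 212 / 35 = 6.0571

6.06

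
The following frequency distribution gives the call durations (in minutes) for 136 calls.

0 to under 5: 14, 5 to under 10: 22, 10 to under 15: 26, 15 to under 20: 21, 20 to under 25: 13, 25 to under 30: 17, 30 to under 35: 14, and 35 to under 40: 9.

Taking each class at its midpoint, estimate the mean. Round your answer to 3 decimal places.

17.978

Midpoints: 2.5, 7.5, 12.5, 17.5, 22.5, 27.5, 32.5, 37.5
Σfm = 14×2.5 + 22×7.5 + 26×12.5 + 21×17.5 + 13×22.5 + 17×27.5 + 14×32.5 + 9×37.5 = 2445
n = Σf = 136
Mean = 2445 / 136 = 17.9779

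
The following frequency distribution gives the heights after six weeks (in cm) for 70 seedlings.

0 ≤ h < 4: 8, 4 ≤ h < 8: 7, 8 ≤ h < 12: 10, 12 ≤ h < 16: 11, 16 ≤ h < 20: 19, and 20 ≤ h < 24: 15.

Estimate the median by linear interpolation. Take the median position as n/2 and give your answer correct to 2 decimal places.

15.64

Cumulative frequencies: 8, 15, 25, 36, 55, 70
n = 70; position = n/2 = 35.
This falls in the class 12 ≤ h < 16: L = 12, F = 25, f = 11, h = 4.
Median ≈ 12 + ((35 − 25) / 11) × 4 = 15.6364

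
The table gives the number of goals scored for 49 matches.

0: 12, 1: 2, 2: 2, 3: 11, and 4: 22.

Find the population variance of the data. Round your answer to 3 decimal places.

Values: 0, 1, 2, 3, 4
n = 49, Σfx = 127, mean = 2.5918
Σfx² = 461
Σf(x − x̄)² = Σfx² − (Σfx)²/n = 461 − 127²/49 = 131.8367
Population variance = 131.8367 / 49 = 2.6905

2.691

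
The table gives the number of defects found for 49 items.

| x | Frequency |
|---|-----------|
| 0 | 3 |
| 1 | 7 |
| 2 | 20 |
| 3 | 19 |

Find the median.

2

Cumulative frequencies: 3, 10, 30, 49
n = 49, so the median is the value in position (n+1)/2 = 25.
Position 25 falls at value 2.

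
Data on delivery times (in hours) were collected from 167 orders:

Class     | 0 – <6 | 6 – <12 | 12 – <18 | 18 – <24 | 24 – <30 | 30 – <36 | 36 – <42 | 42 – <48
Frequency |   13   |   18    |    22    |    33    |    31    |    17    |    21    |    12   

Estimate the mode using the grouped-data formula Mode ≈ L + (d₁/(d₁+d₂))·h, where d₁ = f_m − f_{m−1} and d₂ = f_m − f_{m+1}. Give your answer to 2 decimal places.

Modal class: 18 – <24 (highest frequency 33).
d₁ = 33 − 22 = 11, d₂ = 33 − 31 = 2
Mode ≈ 18 + (11/(11+2)) × 6 = 18 + 5.0769 = 23.0769

23.08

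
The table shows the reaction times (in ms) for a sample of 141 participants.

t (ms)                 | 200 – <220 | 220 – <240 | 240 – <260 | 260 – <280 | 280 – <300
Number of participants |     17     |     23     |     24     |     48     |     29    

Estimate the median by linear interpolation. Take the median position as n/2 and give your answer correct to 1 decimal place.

262.7

Cumulative frequencies: 17, 40, 64, 112, 141
n = 141; position = n/2 = 70.5.
This falls in the class 260 – <280: L = 260, F = 64, f = 48, h = 20.
Median ≈ 260 + ((70.5 − 64) / 48) × 20 = 262.7083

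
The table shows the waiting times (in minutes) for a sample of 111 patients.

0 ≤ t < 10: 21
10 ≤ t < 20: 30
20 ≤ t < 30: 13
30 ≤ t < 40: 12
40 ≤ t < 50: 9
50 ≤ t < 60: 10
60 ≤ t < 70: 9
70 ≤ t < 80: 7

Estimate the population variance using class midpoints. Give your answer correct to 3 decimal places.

486.162

Midpoints: 5, 15, 25, 35, 45, 55, 65, 75
n = 111, Σfm = 3365, mean = 30.3153
Σfm² = 155975
Σf(m − x̄)² = Σfm² − (Σfm)²/n = 155975 − 3365²/111 = 53963.9640
Population variance = 53963.9640 / 111 = 486.1618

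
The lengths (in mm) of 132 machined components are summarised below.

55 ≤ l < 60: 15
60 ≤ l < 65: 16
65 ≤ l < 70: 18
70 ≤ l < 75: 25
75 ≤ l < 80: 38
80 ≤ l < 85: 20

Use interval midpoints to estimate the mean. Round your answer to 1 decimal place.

71.9

Midpoints: 57.5, 62.5, 67.5, 72.5, 77.5, 82.5
Σfm = 15×57.5 + 16×62.5 + 18×67.5 + 25×72.5 + 38×77.5 + 20×82.5 = 9485
n = Σf = 132
Mean = 9485 / 132 = 71.8561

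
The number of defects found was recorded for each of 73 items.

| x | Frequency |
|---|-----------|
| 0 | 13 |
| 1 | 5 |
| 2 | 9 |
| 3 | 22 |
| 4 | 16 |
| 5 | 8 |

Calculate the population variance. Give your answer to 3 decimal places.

2.531

Values: 0, 1, 2, 3, 4, 5
n = 73, Σfx = 193, mean = 2.6438
Σfx² = 695
Σf(x − x̄)² = Σfx² − (Σfx)²/n = 695 − 193²/73 = 184.7397
Population variance = 184.7397 / 73 = 2.5307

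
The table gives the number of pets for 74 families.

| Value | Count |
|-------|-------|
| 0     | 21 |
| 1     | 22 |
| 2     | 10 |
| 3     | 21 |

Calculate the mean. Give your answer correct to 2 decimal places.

Values: 0, 1, 2, 3
Σfx = 21×0 + 22×1 + 10×2 + 21×3 = 105
n = Σf = 74
Mean = 105 / 74 = 1.4189

1.42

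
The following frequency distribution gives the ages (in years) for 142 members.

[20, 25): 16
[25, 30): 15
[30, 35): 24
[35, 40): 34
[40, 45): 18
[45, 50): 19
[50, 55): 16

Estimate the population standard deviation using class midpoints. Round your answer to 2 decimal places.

9.06

Midpoints: 22.5, 27.5, 32.5, 37.5, 42.5, 47.5, 52.5
n = 142, Σfm = 5335, mean = 37.5704
Σfm² = 212087.5
Σf(m − x̄)² = Σfm² − (Σfm)²/n = 212087.5 − 5335²/142 = 11649.2958
Population variance = 11649.2958 / 142 = 82.0373
Standard deviation = √82.0373 = 9.0574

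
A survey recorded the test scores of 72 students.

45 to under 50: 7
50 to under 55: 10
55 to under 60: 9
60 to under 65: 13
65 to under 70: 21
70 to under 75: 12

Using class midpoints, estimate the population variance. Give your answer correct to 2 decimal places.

62.73

Midpoints: 47.5, 52.5, 57.5, 62.5, 67.5, 72.5
n = 72, Σfm = 4475, mean = 62.1528
Σfm² = 282650
Σf(m − x̄)² = Σfm² − (Σfm)²/n = 282650 − 4475²/72 = 4516.3194
Population variance = 4516.3194 / 72 = 62.7267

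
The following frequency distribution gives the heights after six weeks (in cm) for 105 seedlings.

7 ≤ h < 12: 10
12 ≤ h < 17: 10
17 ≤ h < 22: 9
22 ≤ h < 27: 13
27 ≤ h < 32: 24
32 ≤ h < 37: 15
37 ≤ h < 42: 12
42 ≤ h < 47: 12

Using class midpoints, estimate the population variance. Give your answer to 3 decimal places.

110.372

Midpoints: 9.5, 14.5, 19.5, 24.5, 29.5, 34.5, 39.5, 44.5
n = 105, Σfm = 2967.5, mean = 28.2619
Σfm² = 95456.25
Σf(m − x̄)² = Σfm² − (Σfm)²/n = 95456.25 − 2967.5²/105 = 11589.0476
Population variance = 11589.0476 / 105 = 110.3719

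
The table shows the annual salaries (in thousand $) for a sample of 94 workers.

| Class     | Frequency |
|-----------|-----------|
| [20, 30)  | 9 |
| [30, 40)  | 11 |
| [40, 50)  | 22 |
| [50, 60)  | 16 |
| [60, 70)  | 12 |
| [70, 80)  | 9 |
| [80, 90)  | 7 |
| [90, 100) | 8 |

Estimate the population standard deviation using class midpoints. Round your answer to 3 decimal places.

20.224

Midpoints: 25, 35, 45, 55, 65, 75, 85, 95
n = 94, Σfm = 5290, mean = 56.2766
Σfm² = 336150
Σf(m − x̄)² = Σfm² − (Σfm)²/n = 336150 − 5290²/94 = 38446.8085
Population variance = 38446.8085 / 94 = 409.0086
Standard deviation = √409.0086 = 20.2240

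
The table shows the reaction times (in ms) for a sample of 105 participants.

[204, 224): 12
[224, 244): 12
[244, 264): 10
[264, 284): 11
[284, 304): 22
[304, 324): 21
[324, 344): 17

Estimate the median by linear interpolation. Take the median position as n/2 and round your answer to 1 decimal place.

Cumulative frequencies: 12, 24, 34, 45, 67, 88, 105
n = 105; position = n/2 = 52.5.
This falls in the class [284, 304): L = 284, F = 45, f = 22, h = 20.
Median ≈ 284 + ((52.5 − 45) / 22) × 20 = 290.8182

290.8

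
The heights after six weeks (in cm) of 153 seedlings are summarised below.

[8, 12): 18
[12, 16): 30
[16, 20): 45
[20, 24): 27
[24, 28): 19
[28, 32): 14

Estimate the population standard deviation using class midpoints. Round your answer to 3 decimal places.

Midpoints: 10, 14, 18, 22, 26, 30
n = 153, Σfm = 2918, mean = 19.0719
Σfm² = 60772
Σf(m − x̄)² = Σfm² − (Σfm)²/n = 60772 − 2918²/153 = 5120.2092
Population variance = 5120.2092 / 153 = 33.4654
Standard deviation = √33.4654 = 5.7849

5.785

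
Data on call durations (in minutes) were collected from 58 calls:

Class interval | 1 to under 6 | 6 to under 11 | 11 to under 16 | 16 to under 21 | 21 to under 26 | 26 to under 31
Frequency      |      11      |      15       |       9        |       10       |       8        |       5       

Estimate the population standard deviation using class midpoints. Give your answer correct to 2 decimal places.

7.93

Midpoints: 3.5, 8.5, 13.5, 18.5, 23.5, 28.5
n = 58, Σfm = 803, mean = 13.8448
Σfm² = 14760.5
Σf(m − x̄)² = Σfm² − (Σfm)²/n = 14760.5 − 803²/58 = 3643.1034
Population variance = 3643.1034 / 58 = 62.8121
Standard deviation = √62.8121 = 7.9254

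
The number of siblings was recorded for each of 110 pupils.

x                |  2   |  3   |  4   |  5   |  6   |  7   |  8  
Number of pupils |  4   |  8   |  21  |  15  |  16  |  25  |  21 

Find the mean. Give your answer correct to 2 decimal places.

Values: 2, 3, 4, 5, 6, 7, 8
Σfx = 4×2 + 8×3 + 21×4 + 15×5 + 16×6 + 25×7 + 21×8 = 630
n = Σf = 110
Mean = 630 / 110 = 5.7273

5.73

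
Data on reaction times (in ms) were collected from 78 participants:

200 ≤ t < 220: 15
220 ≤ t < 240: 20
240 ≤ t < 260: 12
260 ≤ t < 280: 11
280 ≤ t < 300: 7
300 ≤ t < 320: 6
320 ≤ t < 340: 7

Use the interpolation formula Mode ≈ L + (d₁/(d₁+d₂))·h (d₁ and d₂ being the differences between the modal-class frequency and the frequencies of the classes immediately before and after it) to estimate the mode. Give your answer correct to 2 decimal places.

227.69

Modal class: 220 ≤ t < 240 (highest frequency 20).
d₁ = 20 − 15 = 5, d₂ = 20 − 12 = 8
Mode ≈ 220 + (5/(5+8)) × 20 = 220 + 7.6923 = 227.6923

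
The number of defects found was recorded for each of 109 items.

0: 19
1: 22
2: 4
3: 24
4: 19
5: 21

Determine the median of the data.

Cumulative frequencies: 19, 41, 45, 69, 88, 109
n = 109, so the median is the value in position (n+1)/2 = 55.
Position 55 falls at value 3.

3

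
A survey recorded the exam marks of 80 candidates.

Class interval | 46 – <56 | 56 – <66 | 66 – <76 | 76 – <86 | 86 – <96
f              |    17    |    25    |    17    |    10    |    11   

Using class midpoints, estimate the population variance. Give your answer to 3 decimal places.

Midpoints: 51, 61, 71, 81, 91
n = 80, Σfm = 5410, mean = 67.6250
Σfm² = 379640
Σf(m − x̄)² = Σfm² − (Σfm)²/n = 379640 − 5410²/80 = 13788.7500
Population variance = 13788.7500 / 80 = 172.3594

172.359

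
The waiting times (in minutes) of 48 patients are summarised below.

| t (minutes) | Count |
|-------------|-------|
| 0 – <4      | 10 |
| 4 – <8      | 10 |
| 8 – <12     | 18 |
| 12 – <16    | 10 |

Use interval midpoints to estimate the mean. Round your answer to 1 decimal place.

8.3

Midpoints: 2, 6, 10, 14
Σfm = 10×2 + 10×6 + 18×10 + 10×14 = 400
n = Σf = 48
Mean = 400 / 48 = 8.3333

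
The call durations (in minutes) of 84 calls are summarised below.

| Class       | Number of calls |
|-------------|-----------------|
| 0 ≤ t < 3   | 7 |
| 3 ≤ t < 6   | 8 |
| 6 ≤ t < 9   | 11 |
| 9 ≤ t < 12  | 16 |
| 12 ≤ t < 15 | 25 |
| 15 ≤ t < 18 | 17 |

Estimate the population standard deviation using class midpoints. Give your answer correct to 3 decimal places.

Midpoints: 1.5, 4.5, 7.5, 10.5, 13.5, 16.5
n = 84, Σfm = 915, mean = 10.8929
Σfm² = 11745
Σf(m − x̄)² = Σfm² − (Σfm)²/n = 11745 − 915²/84 = 1778.0357
Population variance = 1778.0357 / 84 = 21.1671
Standard deviation = √21.1671 = 4.6008

4.601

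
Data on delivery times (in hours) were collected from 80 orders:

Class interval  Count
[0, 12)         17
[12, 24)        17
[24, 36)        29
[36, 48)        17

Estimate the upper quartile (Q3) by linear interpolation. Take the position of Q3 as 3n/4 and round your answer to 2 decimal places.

34.76

Cumulative frequencies: 17, 34, 63, 80
n = 80; position = 3n/4 = 60.
This falls in the class [24, 36): L = 24, F = 34, f = 29, h = 12.
Upper quartile ≈ 24 + ((60 − 34) / 29) × 12 = 34.7586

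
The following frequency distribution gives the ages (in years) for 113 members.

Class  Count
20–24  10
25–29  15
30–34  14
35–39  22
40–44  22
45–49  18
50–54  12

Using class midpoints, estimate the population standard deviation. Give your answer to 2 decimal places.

8.95

Midpoints: 22, 27, 32, 37, 42, 47, 52
n = 113, Σfm = 4281, mean = 37.8850
Σfm² = 171247
Σf(m − x̄)² = Σfm² − (Σfm)²/n = 171247 − 4281²/113 = 9061.5044
Population variance = 9061.5044 / 113 = 80.1903
Standard deviation = √80.1903 = 8.9549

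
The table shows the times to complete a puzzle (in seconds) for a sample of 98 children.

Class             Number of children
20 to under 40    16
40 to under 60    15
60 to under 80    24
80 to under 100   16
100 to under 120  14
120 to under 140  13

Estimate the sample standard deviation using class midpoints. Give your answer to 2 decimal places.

32.41

Midpoints: 30, 50, 70, 90, 110, 130
n = 98, Σfm = 7580, mean = 77.3469
Σfm² = 688200
Σf(m − x̄)² = Σfm² − (Σfm)²/n = 688200 − 7580²/98 = 101910.2041
Sample variance = 101910.2041 / 97 = 1050.6207
Standard deviation = √1050.6207 = 32.4133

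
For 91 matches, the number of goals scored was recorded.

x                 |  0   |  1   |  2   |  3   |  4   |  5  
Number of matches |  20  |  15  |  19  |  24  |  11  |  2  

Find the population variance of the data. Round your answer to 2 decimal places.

1.99

Values: 0, 1, 2, 3, 4, 5
n = 91, Σfx = 179, mean = 1.9670
Σfx² = 533
Σf(x − x̄)² = Σfx² − (Σfx)²/n = 533 − 179²/91 = 180.9011
Population variance = 180.9011 / 91 = 1.9879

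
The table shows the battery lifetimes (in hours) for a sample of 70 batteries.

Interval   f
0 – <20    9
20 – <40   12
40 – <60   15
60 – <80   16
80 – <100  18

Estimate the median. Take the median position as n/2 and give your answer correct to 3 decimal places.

Cumulative frequencies: 9, 21, 36, 52, 70
n = 70; position = n/2 = 35.
This falls in the class 40 – <60: L = 40, F = 21, f = 15, h = 20.
Median ≈ 40 + ((35 − 21) / 15) × 20 = 58.6667

58.667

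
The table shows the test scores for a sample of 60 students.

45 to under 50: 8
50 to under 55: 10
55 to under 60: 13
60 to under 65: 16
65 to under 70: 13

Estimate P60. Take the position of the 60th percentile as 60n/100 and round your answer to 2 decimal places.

61.56

Cumulative frequencies: 8, 18, 31, 47, 60
n = 60; position = 60n/100 = 36.
This falls in the class 60 to under 65: L = 60, F = 31, f = 16, h = 5.
60th percentile ≈ 60 + ((36 − 31) / 16) × 5 = 61.5625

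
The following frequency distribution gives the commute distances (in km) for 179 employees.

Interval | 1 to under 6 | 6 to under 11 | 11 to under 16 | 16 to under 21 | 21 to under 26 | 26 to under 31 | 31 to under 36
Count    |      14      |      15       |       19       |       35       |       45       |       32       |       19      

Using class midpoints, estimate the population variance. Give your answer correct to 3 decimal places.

72.287

Midpoints: 3.5, 8.5, 13.5, 18.5, 23.5, 28.5, 33.5
n = 179, Σfm = 3686.5, mean = 20.5950
Σfm² = 88862.75
Σf(m − x̄)² = Σfm² − (Σfm)²/n = 88862.75 − 3686.5²/179 = 12939.3855
Population variance = 12939.3855 / 179 = 72.2871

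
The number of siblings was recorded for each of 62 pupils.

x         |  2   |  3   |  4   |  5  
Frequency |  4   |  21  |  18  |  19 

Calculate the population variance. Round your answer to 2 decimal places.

0.88

Values: 2, 3, 4, 5
n = 62, Σfx = 238, mean = 3.8387
Σfx² = 968
Σf(x − x̄)² = Σfx² − (Σfx)²/n = 968 − 238²/62 = 54.3871
Population variance = 54.3871 / 62 = 0.8772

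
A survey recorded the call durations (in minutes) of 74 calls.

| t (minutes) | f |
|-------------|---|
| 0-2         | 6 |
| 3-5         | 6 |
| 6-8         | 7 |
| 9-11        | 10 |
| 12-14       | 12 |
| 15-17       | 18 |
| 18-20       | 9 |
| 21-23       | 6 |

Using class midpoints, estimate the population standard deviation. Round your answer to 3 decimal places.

Midpoints: 1, 4, 7, 10, 13, 16, 19, 22
n = 74, Σfm = 926, mean = 12.5135
Σfm² = 14234
Σf(m − x̄)² = Σfm² − (Σfm)²/n = 14234 − 926²/74 = 2646.4865
Population variance = 2646.4865 / 74 = 35.7633
Standard deviation = √35.7633 = 5.9802

5.980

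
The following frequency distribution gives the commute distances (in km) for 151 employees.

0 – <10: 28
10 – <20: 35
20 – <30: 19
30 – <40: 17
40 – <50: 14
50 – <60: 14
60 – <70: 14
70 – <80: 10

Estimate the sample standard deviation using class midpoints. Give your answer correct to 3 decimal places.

22.377

Midpoints: 5, 15, 25, 35, 45, 55, 65, 75
n = 151, Σfm = 4795, mean = 31.7550
Σfm² = 227375
Σf(m − x̄)² = Σfm² − (Σfm)²/n = 227375 − 4795²/151 = 75109.9338
Sample variance = 75109.9338 / 150 = 500.7329
Standard deviation = √500.7329 = 22.3771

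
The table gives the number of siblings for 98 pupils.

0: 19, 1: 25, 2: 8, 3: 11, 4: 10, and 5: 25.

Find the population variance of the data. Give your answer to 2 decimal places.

3.65

Values: 0, 1, 2, 3, 4, 5
n = 98, Σfx = 239, mean = 2.4388
Σfx² = 941
Σf(x − x̄)² = Σfx² − (Σfx)²/n = 941 − 239²/98 = 358.1327
Population variance = 358.1327 / 98 = 3.6544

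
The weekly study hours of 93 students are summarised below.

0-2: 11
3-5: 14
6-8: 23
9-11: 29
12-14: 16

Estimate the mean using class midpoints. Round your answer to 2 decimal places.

7.81

Midpoints: 1, 4, 7, 10, 13
Σfm = 11×1 + 14×4 + 23×7 + 29×10 + 16×13 = 726
n = Σf = 93
Mean = 726 / 93 = 7.8065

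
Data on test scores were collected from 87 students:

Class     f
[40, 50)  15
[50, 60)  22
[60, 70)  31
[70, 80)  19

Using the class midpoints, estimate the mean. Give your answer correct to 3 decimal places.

Midpoints: 45, 55, 65, 75
Σfm = 15×45 + 22×55 + 31×65 + 19×75 = 5325
n = Σf = 87
Mean = 5325 / 87 = 61.2069

61.207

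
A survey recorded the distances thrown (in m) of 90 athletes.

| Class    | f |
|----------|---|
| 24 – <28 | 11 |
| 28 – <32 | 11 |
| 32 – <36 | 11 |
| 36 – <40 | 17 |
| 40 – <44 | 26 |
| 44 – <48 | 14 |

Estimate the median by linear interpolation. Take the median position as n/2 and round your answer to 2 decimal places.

38.82

Cumulative frequencies: 11, 22, 33, 50, 76, 90
n = 90; position = n/2 = 45.
This falls in the class 36 – <40: L = 36, F = 33, f = 17, h = 4.
Median ≈ 36 + ((45 − 33) / 17) × 4 = 38.8235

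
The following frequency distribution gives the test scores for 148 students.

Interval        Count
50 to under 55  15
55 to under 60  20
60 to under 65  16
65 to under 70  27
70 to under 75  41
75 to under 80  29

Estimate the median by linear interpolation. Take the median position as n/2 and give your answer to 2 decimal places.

Cumulative frequencies: 15, 35, 51, 78, 119, 148
n = 148; position = n/2 = 74.
This falls in the class 65 to under 70: L = 65, F = 51, f = 27, h = 5.
Median ≈ 65 + ((74 − 51) / 27) × 5 = 69.2593

69.26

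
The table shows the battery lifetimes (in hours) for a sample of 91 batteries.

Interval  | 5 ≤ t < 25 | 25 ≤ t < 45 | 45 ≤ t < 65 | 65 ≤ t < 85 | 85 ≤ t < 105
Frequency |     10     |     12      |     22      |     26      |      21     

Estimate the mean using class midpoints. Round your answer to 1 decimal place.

Midpoints: 15, 35, 55, 75, 95
Σfm = 10×15 + 12×35 + 22×55 + 26×75 + 21×95 = 5725
n = Σf = 91
Mean = 5725 / 91 = 62.9121

62.9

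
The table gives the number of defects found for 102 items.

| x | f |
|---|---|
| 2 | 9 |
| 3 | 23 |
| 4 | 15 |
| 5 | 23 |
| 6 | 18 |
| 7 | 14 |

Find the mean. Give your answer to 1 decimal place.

4.6

Values: 2, 3, 4, 5, 6, 7
Σfx = 9×2 + 23×3 + 15×4 + 23×5 + 18×6 + 14×7 = 468
n = Σf = 102
Mean = 468 / 102 = 4.5882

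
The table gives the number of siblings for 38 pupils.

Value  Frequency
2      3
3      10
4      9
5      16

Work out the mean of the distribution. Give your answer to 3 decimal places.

Values: 2, 3, 4, 5
Σfx = 3×2 + 10×3 + 9×4 + 16×5 = 152
n = Σf = 38
Mean = 152 / 38 = 4.0000

4.000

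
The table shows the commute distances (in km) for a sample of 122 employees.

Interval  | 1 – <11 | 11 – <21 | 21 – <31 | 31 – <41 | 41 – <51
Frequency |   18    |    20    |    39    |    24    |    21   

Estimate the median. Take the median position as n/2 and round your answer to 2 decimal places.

Cumulative frequencies: 18, 38, 77, 101, 122
n = 122; position = n/2 = 61.
This falls in the class 21 – <31: L = 21, F = 38, f = 39, h = 10.
Median ≈ 21 + ((61 − 38) / 39) × 10 = 26.8974

26.90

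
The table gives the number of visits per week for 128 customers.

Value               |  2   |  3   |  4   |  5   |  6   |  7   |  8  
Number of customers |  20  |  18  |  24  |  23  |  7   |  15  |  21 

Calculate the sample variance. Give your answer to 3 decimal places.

Values: 2, 3, 4, 5, 6, 7, 8
n = 128, Σfx = 620, mean = 4.8438
Σfx² = 3532
Σf(x − x̄)² = Σfx² − (Σfx)²/n = 3532 − 620²/128 = 528.8750
Sample variance = 528.8750 / 127 = 4.1644

4.164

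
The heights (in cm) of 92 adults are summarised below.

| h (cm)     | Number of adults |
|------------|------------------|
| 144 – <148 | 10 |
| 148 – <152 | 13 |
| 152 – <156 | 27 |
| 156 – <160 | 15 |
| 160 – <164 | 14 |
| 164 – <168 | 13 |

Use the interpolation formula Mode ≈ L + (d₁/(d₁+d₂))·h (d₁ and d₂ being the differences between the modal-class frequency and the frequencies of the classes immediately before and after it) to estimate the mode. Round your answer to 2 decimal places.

Modal class: 152 – <156 (highest frequency 27).
d₁ = 27 − 13 = 14, d₂ = 27 − 15 = 12
Mode ≈ 152 + (14/(14+12)) × 4 = 152 + 2.1538 = 154.1538

154.15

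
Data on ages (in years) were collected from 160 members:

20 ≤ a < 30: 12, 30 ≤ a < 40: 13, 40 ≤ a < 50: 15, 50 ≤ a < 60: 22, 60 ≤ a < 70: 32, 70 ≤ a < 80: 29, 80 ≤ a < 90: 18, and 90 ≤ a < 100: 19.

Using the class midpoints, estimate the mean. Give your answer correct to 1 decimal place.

63.9

Midpoints: 25, 35, 45, 55, 65, 75, 85, 95
Σfm = 12×25 + 13×35 + 15×45 + 22×55 + 32×65 + 29×75 + 18×85 + 19×95 = 10230
n = Σf = 160
Mean = 10230 / 160 = 63.9375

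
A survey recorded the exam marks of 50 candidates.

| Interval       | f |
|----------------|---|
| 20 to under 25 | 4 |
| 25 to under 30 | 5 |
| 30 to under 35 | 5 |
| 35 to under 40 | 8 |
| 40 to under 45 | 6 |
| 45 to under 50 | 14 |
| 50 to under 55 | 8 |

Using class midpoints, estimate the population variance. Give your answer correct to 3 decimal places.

Midpoints: 22.5, 27.5, 32.5, 37.5, 42.5, 47.5, 52.5
n = 50, Σfm = 2030, mean = 40.6000
Σfm² = 86812.5
Σf(m − x̄)² = Σfm² − (Σfm)²/n = 86812.5 − 2030²/50 = 4394.5000
Population variance = 4394.5000 / 50 = 87.8900

87.890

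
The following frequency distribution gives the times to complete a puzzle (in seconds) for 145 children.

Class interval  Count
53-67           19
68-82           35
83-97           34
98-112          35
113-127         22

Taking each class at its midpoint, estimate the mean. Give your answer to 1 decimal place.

90.6

Midpoints: 60, 75, 90, 105, 120
Σfm = 19×60 + 35×75 + 34×90 + 35×105 + 22×120 = 13140
n = Σf = 145
Mean = 13140 / 145 = 90.6207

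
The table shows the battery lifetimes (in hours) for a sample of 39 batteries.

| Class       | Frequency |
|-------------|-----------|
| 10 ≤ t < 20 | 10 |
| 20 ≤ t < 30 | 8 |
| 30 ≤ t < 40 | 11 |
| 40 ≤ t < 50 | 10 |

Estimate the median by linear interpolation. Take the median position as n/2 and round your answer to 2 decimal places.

Cumulative frequencies: 10, 18, 29, 39
n = 39; position = n/2 = 19.5.
This falls in the class 30 ≤ t < 40: L = 30, F = 18, f = 11, h = 10.
Median ≈ 30 + ((19.5 − 18) / 11) × 10 = 31.3636

31.36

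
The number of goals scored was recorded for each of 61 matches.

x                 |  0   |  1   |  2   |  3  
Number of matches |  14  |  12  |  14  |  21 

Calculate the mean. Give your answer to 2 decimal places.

Values: 0, 1, 2, 3
Σfx = 14×0 + 12×1 + 14×2 + 21×3 = 103
n = Σf = 61
Mean = 103 / 61 = 1.6885

1.69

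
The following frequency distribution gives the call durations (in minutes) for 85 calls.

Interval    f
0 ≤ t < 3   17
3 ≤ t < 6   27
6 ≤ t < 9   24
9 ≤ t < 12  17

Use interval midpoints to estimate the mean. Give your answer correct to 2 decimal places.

Midpoints: 1.5, 4.5, 7.5, 10.5
Σfm = 17×1.5 + 27×4.5 + 24×7.5 + 17×10.5 = 505.5
n = Σf = 85
Mean = 505.5 / 85 = 5.9471

5.95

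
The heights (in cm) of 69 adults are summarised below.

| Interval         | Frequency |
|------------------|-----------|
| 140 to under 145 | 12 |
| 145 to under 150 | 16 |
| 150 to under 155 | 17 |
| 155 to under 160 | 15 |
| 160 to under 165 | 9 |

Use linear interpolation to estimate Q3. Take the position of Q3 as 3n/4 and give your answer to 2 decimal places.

157.25

Cumulative frequencies: 12, 28, 45, 60, 69
n = 69; position = 3n/4 = 51.75.
This falls in the class 155 to under 160: L = 155, F = 45, f = 15, h = 5.
Upper quartile ≈ 155 + ((51.75 − 45) / 15) × 5 = 157.2500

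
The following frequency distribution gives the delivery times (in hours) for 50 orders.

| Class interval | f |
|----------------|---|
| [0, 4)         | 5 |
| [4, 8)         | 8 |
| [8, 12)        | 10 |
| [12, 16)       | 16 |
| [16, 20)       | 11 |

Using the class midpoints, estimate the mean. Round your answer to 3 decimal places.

11.600

Midpoints: 2, 6, 10, 14, 18
Σfm = 5×2 + 8×6 + 10×10 + 16×14 + 11×18 = 580
n = Σf = 50
Mean = 580 / 50 = 11.6000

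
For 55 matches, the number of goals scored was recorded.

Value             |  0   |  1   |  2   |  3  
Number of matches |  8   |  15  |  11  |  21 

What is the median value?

2

Cumulative frequencies: 8, 23, 34, 55
n = 55, so the median is the value in position (n+1)/2 = 28.
Position 28 falls at value 2.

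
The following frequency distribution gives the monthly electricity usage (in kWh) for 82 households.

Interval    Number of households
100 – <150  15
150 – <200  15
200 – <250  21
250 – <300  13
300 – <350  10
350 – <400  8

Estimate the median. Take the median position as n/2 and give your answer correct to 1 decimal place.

Cumulative frequencies: 15, 30, 51, 64, 74, 82
n = 82; position = n/2 = 41.
This falls in the class 200 – <250: L = 200, F = 30, f = 21, h = 50.
Median ≈ 200 + ((41 − 30) / 21) × 50 = 226.1905

226.2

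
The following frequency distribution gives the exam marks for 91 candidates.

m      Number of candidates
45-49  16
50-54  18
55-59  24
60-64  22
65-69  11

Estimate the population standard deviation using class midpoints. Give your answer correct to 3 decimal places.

Midpoints: 47, 52, 57, 62, 67
n = 91, Σfm = 5157, mean = 56.6703
Σfm² = 295939
Σf(m − x̄)² = Σfm² − (Σfm)²/n = 295939 − 5157²/91 = 3690.1099
Population variance = 3690.1099 / 91 = 40.5507
Standard deviation = √40.5507 = 6.3679

6.368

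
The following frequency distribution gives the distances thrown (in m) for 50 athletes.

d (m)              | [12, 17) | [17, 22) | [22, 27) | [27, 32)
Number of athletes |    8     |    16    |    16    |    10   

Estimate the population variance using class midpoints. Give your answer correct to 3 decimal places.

Midpoints: 14.5, 19.5, 24.5, 29.5
n = 50, Σfm = 1115, mean = 22.3000
Σfm² = 26072.5
Σf(m − x̄)² = Σfm² − (Σfm)²/n = 26072.5 − 1115²/50 = 1208.0000
Population variance = 1208.0000 / 50 = 24.1600

24.160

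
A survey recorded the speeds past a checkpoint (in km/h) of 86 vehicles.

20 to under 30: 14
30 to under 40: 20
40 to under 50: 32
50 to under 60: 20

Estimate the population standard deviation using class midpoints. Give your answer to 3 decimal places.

Midpoints: 25, 35, 45, 55
n = 86, Σfm = 3590, mean = 41.7442
Σfm² = 158550
Σf(m − x̄)² = Σfm² − (Σfm)²/n = 158550 − 3590²/86 = 8688.3721
Population variance = 8688.3721 / 86 = 101.0276
Standard deviation = √101.0276 = 10.0512

10.051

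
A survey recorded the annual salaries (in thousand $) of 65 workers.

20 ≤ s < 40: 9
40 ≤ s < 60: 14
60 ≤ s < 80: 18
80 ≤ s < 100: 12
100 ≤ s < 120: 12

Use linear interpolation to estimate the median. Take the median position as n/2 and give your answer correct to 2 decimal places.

Cumulative frequencies: 9, 23, 41, 53, 65
n = 65; position = n/2 = 32.5.
This falls in the class 60 ≤ s < 80: L = 60, F = 23, f = 18, h = 20.
Median ≈ 60 + ((32.5 − 23) / 18) × 20 = 70.5556

70.56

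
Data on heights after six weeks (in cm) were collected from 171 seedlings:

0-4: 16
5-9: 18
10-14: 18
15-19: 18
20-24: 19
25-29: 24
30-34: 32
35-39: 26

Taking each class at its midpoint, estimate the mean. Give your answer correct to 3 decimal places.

21.825

Midpoints: 2, 7, 12, 17, 22, 27, 32, 37
Σfm = 16×2 + 18×7 + 18×12 + 18×17 + 19×22 + 24×27 + 32×32 + 26×37 = 3732
n = Σf = 171
Mean = 3732 / 171 = 21.8246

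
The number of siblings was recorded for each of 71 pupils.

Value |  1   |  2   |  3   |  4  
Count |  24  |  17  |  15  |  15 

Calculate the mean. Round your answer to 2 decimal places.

2.30

Values: 1, 2, 3, 4
Σfx = 24×1 + 17×2 + 15×3 + 15×4 = 163
n = Σf = 71
Mean = 163 / 71 = 2.2958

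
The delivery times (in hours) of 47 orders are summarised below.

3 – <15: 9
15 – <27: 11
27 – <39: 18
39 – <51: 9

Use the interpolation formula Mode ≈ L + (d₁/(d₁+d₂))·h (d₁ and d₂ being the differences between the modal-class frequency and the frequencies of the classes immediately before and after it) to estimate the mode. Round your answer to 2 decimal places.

Modal class: 27 – <39 (highest frequency 18).
d₁ = 18 − 11 = 7, d₂ = 18 − 9 = 9
Mode ≈ 27 + (7/(7+9)) × 12 = 27 + 5.2500 = 32.2500

32.25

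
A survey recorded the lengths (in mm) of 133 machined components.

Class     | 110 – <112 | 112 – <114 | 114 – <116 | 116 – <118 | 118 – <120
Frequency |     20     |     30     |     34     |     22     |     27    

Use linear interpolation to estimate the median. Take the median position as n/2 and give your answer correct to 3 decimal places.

114.971

Cumulative frequencies: 20, 50, 84, 106, 133
n = 133; position = n/2 = 66.5.
This falls in the class 114 – <116: L = 114, F = 50, f = 34, h = 2.
Median ≈ 114 + ((66.5 − 50) / 34) × 2 = 114.9706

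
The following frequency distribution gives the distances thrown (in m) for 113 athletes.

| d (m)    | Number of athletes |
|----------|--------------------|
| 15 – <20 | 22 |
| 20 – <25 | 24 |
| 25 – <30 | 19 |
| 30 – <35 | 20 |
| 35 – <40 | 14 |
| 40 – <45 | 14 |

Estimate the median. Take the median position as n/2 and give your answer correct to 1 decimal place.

Cumulative frequencies: 22, 46, 65, 85, 99, 113
n = 113; position = n/2 = 56.5.
This falls in the class 25 – <30: L = 25, F = 46, f = 19, h = 5.
Median ≈ 25 + ((56.5 − 46) / 19) × 5 = 27.7632

27.8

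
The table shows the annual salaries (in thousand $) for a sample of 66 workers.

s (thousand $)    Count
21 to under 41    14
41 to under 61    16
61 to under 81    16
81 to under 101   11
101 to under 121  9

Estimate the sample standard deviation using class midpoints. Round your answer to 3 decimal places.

Midpoints: 31, 51, 71, 91, 111
n = 66, Σfm = 4386, mean = 66.4545
Σfm² = 337706
Σf(m − x̄)² = Σfm² − (Σfm)²/n = 337706 − 4386²/66 = 46236.3636
Sample variance = 46236.3636 / 65 = 711.3287
Standard deviation = √711.3287 = 26.6707

26.671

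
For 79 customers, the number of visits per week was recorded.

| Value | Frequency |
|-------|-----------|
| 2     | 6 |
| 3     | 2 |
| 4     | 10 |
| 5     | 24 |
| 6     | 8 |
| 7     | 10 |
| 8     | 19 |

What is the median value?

Cumulative frequencies: 6, 8, 18, 42, 50, 60, 79
n = 79, so the median is the value in position (n+1)/2 = 40.
Position 40 falls at value 5.

5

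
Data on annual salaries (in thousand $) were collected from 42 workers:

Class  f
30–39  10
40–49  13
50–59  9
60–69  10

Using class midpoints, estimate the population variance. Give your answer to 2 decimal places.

120.01

Midpoints: 34.5, 44.5, 54.5, 64.5
n = 42, Σfm = 2059, mean = 49.0238
Σfm² = 105980.5
Σf(m − x̄)² = Σfm² − (Σfm)²/n = 105980.5 − 2059²/42 = 5040.4762
Population variance = 5040.4762 / 42 = 120.0113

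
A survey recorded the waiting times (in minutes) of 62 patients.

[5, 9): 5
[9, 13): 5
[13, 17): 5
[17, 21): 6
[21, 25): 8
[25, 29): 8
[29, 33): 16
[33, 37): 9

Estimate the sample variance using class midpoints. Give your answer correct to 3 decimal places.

78.655

Midpoints: 7, 11, 15, 19, 23, 27, 31, 35
n = 62, Σfm = 1490, mean = 24.0323
Σfm² = 40606
Σf(m − x̄)² = Σfm² − (Σfm)²/n = 40606 − 1490²/62 = 4797.9355
Sample variance = 4797.9355 / 61 = 78.6547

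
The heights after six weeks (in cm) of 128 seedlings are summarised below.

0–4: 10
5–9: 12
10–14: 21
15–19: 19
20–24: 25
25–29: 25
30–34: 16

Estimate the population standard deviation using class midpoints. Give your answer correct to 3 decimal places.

8.949

Midpoints: 2, 7, 12, 17, 22, 27, 32
n = 128, Σfm = 2416, mean = 18.8750
Σfm² = 55852
Σf(m − x̄)² = Σfm² − (Σfm)²/n = 55852 − 2416²/128 = 10250.0000
Population variance = 10250.0000 / 128 = 80.0781
Standard deviation = √80.0781 = 8.9486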